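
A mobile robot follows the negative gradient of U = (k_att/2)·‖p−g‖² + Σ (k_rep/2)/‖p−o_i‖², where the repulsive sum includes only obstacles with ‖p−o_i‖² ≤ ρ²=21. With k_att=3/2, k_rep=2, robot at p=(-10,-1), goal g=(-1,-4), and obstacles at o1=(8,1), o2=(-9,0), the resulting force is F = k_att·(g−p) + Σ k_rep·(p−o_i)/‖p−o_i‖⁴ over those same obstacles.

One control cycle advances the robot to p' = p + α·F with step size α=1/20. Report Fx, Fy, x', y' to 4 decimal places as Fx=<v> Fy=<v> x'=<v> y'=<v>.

F_att = 3/2·(g−p) = 3/2·(9,-3) = (13.5000,-4.5000)
o1: d²=328 > ρ²=21 → inactive
o2: d²=2 ≤ ρ²=21; F_rep = 2·(-1,-1)/2² = (-0.5000,-0.5000)
F = F_att + ΣF_rep = (13.0000,-5.0000)
p' = p + 1/20·F = (-9.3500,-1.2500)

Fx=13.0000 Fy=-5.0000 x'=-9.3500 y'=-1.2500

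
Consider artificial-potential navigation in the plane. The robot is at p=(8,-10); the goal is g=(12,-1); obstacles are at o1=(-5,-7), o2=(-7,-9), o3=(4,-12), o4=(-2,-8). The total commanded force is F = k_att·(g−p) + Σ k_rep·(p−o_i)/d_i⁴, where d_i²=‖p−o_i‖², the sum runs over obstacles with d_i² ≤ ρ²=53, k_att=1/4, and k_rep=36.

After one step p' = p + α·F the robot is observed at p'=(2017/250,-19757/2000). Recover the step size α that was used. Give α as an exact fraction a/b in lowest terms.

F_att = 1/4·(g−p) = 1/4·(4,9) = (1.0000,2.2500)
o1: d²=178 > ρ²=53 → inactive
o2: d²=226 > ρ²=53 → inactive
o3: d²=20 ≤ ρ²=53; F_rep = 36·(4,2)/20² = (0.3600,0.1800)
o4: d²=104 > ρ²=53 → inactive
F = F_att + ΣF_rep = (1.3600,2.4300)
Δp = p'−p = (0.0680,0.1215); α = Δx/Fx = (17/250) / (34/25) = 1/20
check: Δy/Fy = (243/2000) / (243/100) = 1/20 ✓

α = 1/20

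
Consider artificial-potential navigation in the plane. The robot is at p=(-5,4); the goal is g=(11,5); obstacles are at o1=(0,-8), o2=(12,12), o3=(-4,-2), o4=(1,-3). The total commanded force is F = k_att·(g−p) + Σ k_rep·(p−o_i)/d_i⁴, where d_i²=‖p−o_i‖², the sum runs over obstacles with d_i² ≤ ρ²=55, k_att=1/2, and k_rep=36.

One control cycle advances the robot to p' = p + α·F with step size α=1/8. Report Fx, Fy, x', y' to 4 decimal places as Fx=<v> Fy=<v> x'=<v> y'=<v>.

Fx=7.9737 Fy=0.6578 x'=-4.0033 y'=4.0822

F_att = 1/2·(g−p) = 1/2·(16,1) = (8.0000,0.5000)
o1: d²=169 > ρ²=55 → inactive
o2: d²=353 > ρ²=55 → inactive
o3: d²=37 ≤ ρ²=55; F_rep = 36·(-1,6)/37² = (-0.0263,0.1578)
o4: d²=85 > ρ²=55 → inactive
F = F_att + ΣF_rep = (7.9737,0.6578)
p' = p + 1/8·F = (-4.0033,4.0822)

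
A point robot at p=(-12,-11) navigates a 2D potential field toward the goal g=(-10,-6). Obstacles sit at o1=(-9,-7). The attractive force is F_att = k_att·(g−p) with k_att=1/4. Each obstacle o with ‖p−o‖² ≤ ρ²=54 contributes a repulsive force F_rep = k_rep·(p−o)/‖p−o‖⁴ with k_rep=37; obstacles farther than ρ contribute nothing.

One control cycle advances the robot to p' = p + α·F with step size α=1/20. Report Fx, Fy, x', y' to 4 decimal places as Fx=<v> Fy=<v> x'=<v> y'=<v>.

F_att = 1/4·(g−p) = 1/4·(2,5) = (0.5000,1.2500)
o1: d²=25 ≤ ρ²=54; F_rep = 37·(-3,-4)/25² = (-0.1776,-0.2368)
F = F_att + ΣF_rep = (0.3224,1.0132)
p' = p + 1/20·F = (-11.9839,-10.9493)

Fx=0.3224 Fy=1.0132 x'=-11.9839 y'=-10.9493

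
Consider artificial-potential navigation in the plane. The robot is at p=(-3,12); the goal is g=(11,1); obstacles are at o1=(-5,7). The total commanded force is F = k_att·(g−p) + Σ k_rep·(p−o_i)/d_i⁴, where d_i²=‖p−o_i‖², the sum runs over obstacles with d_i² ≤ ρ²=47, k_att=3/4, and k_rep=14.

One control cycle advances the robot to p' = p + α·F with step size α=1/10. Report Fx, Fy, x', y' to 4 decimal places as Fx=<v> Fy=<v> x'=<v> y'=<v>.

F_att = 3/4·(g−p) = 3/4·(14,-11) = (10.5000,-8.2500)
o1: d²=29 ≤ ρ²=47; F_rep = 14·(2,5)/29² = (0.0333,0.0832)
F = F_att + ΣF_rep = (10.5333,-8.1668)
p' = p + 1/10·F = (-1.9467,11.1833)

Fx=10.5333 Fy=-8.1668 x'=-1.9467 y'=11.1833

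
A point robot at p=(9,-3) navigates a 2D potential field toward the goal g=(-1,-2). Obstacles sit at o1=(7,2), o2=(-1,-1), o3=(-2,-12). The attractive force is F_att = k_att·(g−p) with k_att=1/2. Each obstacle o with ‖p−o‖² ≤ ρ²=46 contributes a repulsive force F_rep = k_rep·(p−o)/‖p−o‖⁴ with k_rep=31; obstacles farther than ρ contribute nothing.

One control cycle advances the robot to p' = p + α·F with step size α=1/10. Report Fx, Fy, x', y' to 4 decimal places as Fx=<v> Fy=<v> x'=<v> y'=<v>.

Fx=-4.9263 Fy=0.3157 x'=8.5074 y'=-2.9684

F_att = 1/2·(g−p) = 1/2·(-10,1) = (-5.0000,0.5000)
o1: d²=29 ≤ ρ²=46; F_rep = 31·(2,-5)/29² = (0.0737,-0.1843)
o2: d²=104 > ρ²=46 → inactive
o3: d²=202 > ρ²=46 → inactive
F = F_att + ΣF_rep = (-4.9263,0.3157)
p' = p + 1/10·F = (8.5074,-2.9684)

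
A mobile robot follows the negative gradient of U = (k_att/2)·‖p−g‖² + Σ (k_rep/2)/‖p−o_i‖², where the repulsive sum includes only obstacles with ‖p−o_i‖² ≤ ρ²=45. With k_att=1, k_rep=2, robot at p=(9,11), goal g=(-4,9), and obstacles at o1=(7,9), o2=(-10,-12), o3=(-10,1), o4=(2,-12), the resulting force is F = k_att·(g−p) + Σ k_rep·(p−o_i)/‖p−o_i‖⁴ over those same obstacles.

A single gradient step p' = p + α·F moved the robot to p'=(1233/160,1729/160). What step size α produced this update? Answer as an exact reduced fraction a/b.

α = 1/10

F_att = 1·(g−p) = 1·(-13,-2) = (-13.0000,-2.0000)
o1: d²=8 ≤ ρ²=45; F_rep = 2·(2,2)/8² = (0.0625,0.0625)
o2: d²=890 > ρ²=45 → inactive
o3: d²=461 > ρ²=45 → inactive
o4: d²=578 > ρ²=45 → inactive
F = F_att + ΣF_rep = (-12.9375,-1.9375)
Δp = p'−p = (-1.2937,-0.1938); α = Δx/Fx = (-207/160) / (-207/16) = 1/10
check: Δy/Fy = (-31/160) / (-31/16) = 1/10 ✓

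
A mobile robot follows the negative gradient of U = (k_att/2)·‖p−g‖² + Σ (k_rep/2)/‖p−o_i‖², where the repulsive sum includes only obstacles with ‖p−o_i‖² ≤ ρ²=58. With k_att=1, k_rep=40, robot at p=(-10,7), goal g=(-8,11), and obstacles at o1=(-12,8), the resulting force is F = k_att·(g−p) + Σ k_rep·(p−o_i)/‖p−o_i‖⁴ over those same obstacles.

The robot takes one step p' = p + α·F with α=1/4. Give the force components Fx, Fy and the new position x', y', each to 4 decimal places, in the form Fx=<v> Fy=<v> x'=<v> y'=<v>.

Fx=5.2000 Fy=2.4000 x'=-8.7000 y'=7.6000

F_att = 1·(g−p) = 1·(2,4) = (2.0000,4.0000)
o1: d²=5 ≤ ρ²=58; F_rep = 40·(2,-1)/5² = (3.2000,-1.6000)
F = F_att + ΣF_rep = (5.2000,2.4000)
p' = p + 1/4·F = (-8.7000,7.6000)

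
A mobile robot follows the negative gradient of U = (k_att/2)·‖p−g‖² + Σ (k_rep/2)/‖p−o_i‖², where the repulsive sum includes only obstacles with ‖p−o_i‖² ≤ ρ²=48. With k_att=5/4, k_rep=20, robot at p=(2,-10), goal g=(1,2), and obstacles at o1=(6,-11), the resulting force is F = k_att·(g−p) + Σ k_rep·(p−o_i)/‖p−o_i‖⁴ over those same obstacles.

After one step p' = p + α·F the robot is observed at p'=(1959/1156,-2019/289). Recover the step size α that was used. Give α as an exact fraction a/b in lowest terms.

F_att = 5/4·(g−p) = 5/4·(-1,12) = (-1.2500,15.0000)
o1: d²=17 ≤ ρ²=48; F_rep = 20·(-4,1)/17² = (-0.2768,0.0692)
F = F_att + ΣF_rep = (-1.5268,15.0692)
Δp = p'−p = (-0.3054,3.0138); α = Δx/Fx = (-353/1156) / (-1765/1156) = 1/5
check: Δy/Fy = (871/289) / (4355/289) = 1/5 ✓

α = 1/5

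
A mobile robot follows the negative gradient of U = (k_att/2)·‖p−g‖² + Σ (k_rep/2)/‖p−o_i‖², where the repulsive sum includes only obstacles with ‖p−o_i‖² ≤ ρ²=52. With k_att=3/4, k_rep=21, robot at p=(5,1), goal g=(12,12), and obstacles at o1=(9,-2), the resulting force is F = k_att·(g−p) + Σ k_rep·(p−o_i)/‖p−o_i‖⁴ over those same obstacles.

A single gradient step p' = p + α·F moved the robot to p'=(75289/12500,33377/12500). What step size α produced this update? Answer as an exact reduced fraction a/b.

F_att = 3/4·(g−p) = 3/4·(7,11) = (5.2500,8.2500)
o1: d²=25 ≤ ρ²=52; F_rep = 21·(-4,3)/25² = (-0.1344,0.1008)
F = F_att + ΣF_rep = (5.1156,8.3508)
Δp = p'−p = (1.0231,1.6702); α = Δx/Fx = (12789/12500) / (12789/2500) = 1/5
check: Δy/Fy = (20877/12500) / (20877/2500) = 1/5 ✓

α = 1/5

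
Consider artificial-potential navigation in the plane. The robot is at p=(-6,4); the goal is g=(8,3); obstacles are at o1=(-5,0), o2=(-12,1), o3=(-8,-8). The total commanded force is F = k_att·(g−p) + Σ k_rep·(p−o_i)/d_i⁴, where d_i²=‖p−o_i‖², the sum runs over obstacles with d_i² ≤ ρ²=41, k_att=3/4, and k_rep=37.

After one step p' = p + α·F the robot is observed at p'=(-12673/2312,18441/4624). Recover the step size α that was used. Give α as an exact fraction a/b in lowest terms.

F_att = 3/4·(g−p) = 3/4·(14,-1) = (10.5000,-0.7500)
o1: d²=17 ≤ ρ²=41; F_rep = 37·(-1,4)/17² = (-0.1280,0.5121)
o2: d²=45 > ρ²=41 → inactive
o3: d²=148 > ρ²=41 → inactive
F = F_att + ΣF_rep = (10.3720,-0.2379)
Δp = p'−p = (0.5186,-0.0119); α = Δx/Fx = (1199/2312) / (5995/578) = 1/20
check: Δy/Fy = (-55/4624) / (-275/1156) = 1/20 ✓

α = 1/20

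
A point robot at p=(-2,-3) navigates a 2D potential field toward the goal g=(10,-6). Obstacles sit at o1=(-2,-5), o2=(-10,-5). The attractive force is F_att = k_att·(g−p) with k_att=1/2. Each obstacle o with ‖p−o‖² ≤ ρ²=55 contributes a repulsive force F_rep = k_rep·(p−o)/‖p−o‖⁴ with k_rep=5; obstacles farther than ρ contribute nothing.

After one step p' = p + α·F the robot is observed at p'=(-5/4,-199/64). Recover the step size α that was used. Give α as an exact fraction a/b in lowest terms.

α = 1/8

F_att = 1/2·(g−p) = 1/2·(12,-3) = (6.0000,-1.5000)
o1: d²=4 ≤ ρ²=55; F_rep = 5·(0,2)/4² = (0.0000,0.6250)
o2: d²=68 > ρ²=55 → inactive
F = F_att + ΣF_rep = (6.0000,-0.8750)
Δp = p'−p = (0.7500,-0.1094); α = Δx/Fx = (3/4) / (6) = 1/8
check: Δy/Fy = (-7/64) / (-7/8) = 1/8 ✓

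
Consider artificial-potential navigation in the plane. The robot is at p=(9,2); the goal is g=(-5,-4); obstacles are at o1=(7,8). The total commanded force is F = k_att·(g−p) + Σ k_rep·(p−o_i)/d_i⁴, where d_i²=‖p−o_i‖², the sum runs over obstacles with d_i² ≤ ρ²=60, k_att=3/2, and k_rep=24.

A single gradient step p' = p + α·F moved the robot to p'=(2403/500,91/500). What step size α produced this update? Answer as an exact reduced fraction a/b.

F_att = 3/2·(g−p) = 3/2·(-14,-6) = (-21.0000,-9.0000)
o1: d²=40 ≤ ρ²=60; F_rep = 24·(2,-6)/40² = (0.0300,-0.0900)
F = F_att + ΣF_rep = (-20.9700,-9.0900)
Δp = p'−p = (-4.1940,-1.8180); α = Δx/Fx = (-2097/500) / (-2097/100) = 1/5
check: Δy/Fy = (-909/500) / (-909/100) = 1/5 ✓

α = 1/5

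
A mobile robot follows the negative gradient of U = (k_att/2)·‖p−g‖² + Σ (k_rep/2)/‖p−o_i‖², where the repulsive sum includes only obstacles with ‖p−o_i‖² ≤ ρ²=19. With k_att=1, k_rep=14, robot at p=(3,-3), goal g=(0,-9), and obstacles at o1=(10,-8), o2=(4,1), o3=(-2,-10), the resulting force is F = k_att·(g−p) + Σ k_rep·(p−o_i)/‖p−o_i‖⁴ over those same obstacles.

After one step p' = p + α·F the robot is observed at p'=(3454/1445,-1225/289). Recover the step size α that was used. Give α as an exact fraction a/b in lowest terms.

α = 1/5

F_att = 1·(g−p) = 1·(-3,-6) = (-3.0000,-6.0000)
o1: d²=74 > ρ²=19 → inactive
o2: d²=17 ≤ ρ²=19; F_rep = 14·(-1,-4)/17² = (-0.0484,-0.1938)
o3: d²=74 > ρ²=19 → inactive
F = F_att + ΣF_rep = (-3.0484,-6.1938)
Δp = p'−p = (-0.6097,-1.2388); α = Δx/Fx = (-881/1445) / (-881/289) = 1/5
check: Δy/Fy = (-358/289) / (-1790/289) = 1/5 ✓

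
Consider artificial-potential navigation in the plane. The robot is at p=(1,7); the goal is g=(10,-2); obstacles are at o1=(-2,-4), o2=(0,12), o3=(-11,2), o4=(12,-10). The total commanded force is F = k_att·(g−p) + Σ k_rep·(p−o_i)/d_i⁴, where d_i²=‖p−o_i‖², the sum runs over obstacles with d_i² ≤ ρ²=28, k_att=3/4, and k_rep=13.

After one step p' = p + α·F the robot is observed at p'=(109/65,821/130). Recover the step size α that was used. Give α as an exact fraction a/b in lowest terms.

α = 1/10

F_att = 3/4·(g−p) = 3/4·(9,-9) = (6.7500,-6.7500)
o1: d²=130 > ρ²=28 → inactive
o2: d²=26 ≤ ρ²=28; F_rep = 13·(1,-5)/26² = (0.0192,-0.0962)
o3: d²=169 > ρ²=28 → inactive
o4: d²=410 > ρ²=28 → inactive
F = F_att + ΣF_rep = (6.7692,-6.8462)
Δp = p'−p = (0.6769,-0.6846); α = Δx/Fx = (44/65) / (88/13) = 1/10
check: Δy/Fy = (-89/130) / (-89/13) = 1/10 ✓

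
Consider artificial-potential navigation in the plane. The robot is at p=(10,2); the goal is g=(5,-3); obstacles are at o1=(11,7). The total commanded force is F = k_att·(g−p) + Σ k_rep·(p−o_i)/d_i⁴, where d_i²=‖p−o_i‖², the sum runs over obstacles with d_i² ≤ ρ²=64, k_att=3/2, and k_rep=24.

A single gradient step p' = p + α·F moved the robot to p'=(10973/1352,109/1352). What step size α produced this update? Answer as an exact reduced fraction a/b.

F_att = 3/2·(g−p) = 3/2·(-5,-5) = (-7.5000,-7.5000)
o1: d²=26 ≤ ρ²=64; F_rep = 24·(-1,-5)/26² = (-0.0355,-0.1775)
F = F_att + ΣF_rep = (-7.5355,-7.6775)
Δp = p'−p = (-1.8839,-1.9194); α = Δx/Fx = (-2547/1352) / (-2547/338) = 1/4
check: Δy/Fy = (-2595/1352) / (-2595/338) = 1/4 ✓

α = 1/4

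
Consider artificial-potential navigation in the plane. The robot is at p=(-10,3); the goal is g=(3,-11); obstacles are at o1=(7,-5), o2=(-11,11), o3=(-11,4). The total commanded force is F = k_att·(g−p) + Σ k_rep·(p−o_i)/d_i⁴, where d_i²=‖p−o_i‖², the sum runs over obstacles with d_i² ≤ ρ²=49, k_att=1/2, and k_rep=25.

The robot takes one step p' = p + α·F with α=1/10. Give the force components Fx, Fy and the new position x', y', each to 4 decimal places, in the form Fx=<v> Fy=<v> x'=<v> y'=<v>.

Fx=12.7500 Fy=-13.2500 x'=-8.7250 y'=1.6750

F_att = 1/2·(g−p) = 1/2·(13,-14) = (6.5000,-7.0000)
o1: d²=353 > ρ²=49 → inactive
o2: d²=65 > ρ²=49 → inactive
o3: d²=2 ≤ ρ²=49; F_rep = 25·(1,-1)/2² = (6.2500,-6.2500)
F = F_att + ΣF_rep = (12.7500,-13.2500)
p' = p + 1/10·F = (-8.7250,1.6750)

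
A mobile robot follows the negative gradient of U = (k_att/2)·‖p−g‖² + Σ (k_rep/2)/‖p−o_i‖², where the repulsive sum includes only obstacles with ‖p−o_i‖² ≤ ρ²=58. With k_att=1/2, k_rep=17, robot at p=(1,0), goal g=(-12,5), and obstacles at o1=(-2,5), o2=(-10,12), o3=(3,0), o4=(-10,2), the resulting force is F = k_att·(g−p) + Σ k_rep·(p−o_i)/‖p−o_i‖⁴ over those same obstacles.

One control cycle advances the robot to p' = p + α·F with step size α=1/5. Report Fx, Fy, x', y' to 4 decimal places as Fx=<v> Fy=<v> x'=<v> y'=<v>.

Fx=-8.5809 Fy=2.4265 x'=-0.7162 y'=0.4853

F_att = 1/2·(g−p) = 1/2·(-13,5) = (-6.5000,2.5000)
o1: d²=34 ≤ ρ²=58; F_rep = 17·(3,-5)/34² = (0.0441,-0.0735)
o2: d²=265 > ρ²=58 → inactive
o3: d²=4 ≤ ρ²=58; F_rep = 17·(-2,0)/4² = (-2.1250,0.0000)
o4: d²=125 > ρ²=58 → inactive
F = F_att + ΣF_rep = (-8.5809,2.4265)
p' = p + 1/5·F = (-0.7162,0.4853)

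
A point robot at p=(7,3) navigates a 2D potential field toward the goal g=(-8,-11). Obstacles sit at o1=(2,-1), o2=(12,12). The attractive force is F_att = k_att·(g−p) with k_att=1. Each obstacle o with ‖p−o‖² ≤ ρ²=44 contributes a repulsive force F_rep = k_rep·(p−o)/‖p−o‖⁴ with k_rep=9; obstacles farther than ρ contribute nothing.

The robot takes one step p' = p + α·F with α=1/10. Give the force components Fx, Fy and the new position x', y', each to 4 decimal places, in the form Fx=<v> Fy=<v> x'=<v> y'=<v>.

Fx=-14.9732 Fy=-13.9786 x'=5.5027 y'=1.6021

F_att = 1·(g−p) = 1·(-15,-14) = (-15.0000,-14.0000)
o1: d²=41 ≤ ρ²=44; F_rep = 9·(5,4)/41² = (0.0268,0.0214)
o2: d²=106 > ρ²=44 → inactive
F = F_att + ΣF_rep = (-14.9732,-13.9786)
p' = p + 1/10·F = (5.5027,1.6021)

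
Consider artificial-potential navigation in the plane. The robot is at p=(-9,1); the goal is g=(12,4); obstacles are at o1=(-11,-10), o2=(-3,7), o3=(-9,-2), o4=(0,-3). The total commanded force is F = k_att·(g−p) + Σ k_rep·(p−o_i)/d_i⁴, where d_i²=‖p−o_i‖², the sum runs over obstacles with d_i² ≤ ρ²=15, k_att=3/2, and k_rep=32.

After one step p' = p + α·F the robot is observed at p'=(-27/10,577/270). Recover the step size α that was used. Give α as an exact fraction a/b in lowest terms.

α = 1/5

F_att = 3/2·(g−p) = 3/2·(21,3) = (31.5000,4.5000)
o1: d²=125 > ρ²=15 → inactive
o2: d²=72 > ρ²=15 → inactive
o3: d²=9 ≤ ρ²=15; F_rep = 32·(0,3)/9² = (0.0000,1.1852)
o4: d²=97 > ρ²=15 → inactive
F = F_att + ΣF_rep = (31.5000,5.6852)
Δp = p'−p = (6.3000,1.1370); α = Δx/Fx = (63/10) / (63/2) = 1/5
check: Δy/Fy = (307/270) / (307/54) = 1/5 ✓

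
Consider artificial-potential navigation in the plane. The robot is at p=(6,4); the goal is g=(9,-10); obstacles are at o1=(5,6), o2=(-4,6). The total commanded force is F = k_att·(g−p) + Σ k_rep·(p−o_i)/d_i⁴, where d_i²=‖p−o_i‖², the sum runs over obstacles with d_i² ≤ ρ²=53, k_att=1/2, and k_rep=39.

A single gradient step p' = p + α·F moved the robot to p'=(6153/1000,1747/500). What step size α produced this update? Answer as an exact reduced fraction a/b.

α = 1/20

F_att = 1/2·(g−p) = 1/2·(3,-14) = (1.5000,-7.0000)
o1: d²=5 ≤ ρ²=53; F_rep = 39·(1,-2)/5² = (1.5600,-3.1200)
o2: d²=104 > ρ²=53 → inactive
F = F_att + ΣF_rep = (3.0600,-10.1200)
Δp = p'−p = (0.1530,-0.5060); α = Δx/Fx = (153/1000) / (153/50) = 1/20
check: Δy/Fy = (-253/500) / (-253/25) = 1/20 ✓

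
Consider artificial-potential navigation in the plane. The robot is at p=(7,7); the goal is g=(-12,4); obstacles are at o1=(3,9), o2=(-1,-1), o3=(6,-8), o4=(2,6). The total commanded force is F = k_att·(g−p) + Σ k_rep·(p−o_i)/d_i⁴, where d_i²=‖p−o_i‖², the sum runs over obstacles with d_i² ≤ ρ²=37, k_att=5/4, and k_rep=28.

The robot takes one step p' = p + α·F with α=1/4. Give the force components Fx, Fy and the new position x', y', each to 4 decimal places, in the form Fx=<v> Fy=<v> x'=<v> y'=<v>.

Fx=-23.2629 Fy=-3.8486 x'=1.1843 y'=6.0379

F_att = 5/4·(g−p) = 5/4·(-19,-3) = (-23.7500,-3.7500)
o1: d²=20 ≤ ρ²=37; F_rep = 28·(4,-2)/20² = (0.2800,-0.1400)
o2: d²=128 > ρ²=37 → inactive
o3: d²=226 > ρ²=37 → inactive
o4: d²=26 ≤ ρ²=37; F_rep = 28·(5,1)/26² = (0.2071,0.0414)
F = F_att + ΣF_rep = (-23.2629,-3.8486)
p' = p + 1/4·F = (1.1843,6.0379)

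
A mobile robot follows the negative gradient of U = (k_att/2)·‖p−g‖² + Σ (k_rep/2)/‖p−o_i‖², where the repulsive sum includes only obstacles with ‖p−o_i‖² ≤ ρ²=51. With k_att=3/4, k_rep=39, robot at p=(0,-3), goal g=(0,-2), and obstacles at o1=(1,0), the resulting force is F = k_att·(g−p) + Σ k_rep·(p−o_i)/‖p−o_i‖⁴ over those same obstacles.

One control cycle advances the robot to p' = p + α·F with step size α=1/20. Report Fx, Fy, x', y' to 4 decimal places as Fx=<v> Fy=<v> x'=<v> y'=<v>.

F_att = 3/4·(g−p) = 3/4·(0,1) = (0.0000,0.7500)
o1: d²=10 ≤ ρ²=51; F_rep = 39·(-1,-3)/10² = (-0.3900,-1.1700)
F = F_att + ΣF_rep = (-0.3900,-0.4200)
p' = p + 1/20·F = (-0.0195,-3.0210)

Fx=-0.3900 Fy=-0.4200 x'=-0.0195 y'=-3.0210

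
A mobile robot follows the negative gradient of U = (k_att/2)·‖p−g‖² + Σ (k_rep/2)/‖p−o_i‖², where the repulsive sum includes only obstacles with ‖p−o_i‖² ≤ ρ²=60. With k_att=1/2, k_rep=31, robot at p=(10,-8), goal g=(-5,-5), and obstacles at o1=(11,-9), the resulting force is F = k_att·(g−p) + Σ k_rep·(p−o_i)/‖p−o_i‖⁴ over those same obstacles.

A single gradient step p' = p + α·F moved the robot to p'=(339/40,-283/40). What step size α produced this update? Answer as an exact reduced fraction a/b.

α = 1/10

F_att = 1/2·(g−p) = 1/2·(-15,3) = (-7.5000,1.5000)
o1: d²=2 ≤ ρ²=60; F_rep = 31·(-1,1)/2² = (-7.7500,7.7500)
F = F_att + ΣF_rep = (-15.2500,9.2500)
Δp = p'−p = (-1.5250,0.9250); α = Δx/Fx = (-61/40) / (-61/4) = 1/10
check: Δy/Fy = (37/40) / (37/4) = 1/10 ✓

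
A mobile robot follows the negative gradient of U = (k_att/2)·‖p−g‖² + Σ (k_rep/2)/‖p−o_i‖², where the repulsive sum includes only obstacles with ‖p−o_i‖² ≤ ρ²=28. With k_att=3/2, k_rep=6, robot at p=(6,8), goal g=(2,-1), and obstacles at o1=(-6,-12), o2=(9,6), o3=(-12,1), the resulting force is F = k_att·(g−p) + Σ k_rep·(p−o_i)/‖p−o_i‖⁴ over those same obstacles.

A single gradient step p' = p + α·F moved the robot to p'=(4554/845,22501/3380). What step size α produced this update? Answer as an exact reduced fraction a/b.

F_att = 3/2·(g−p) = 3/2·(-4,-9) = (-6.0000,-13.5000)
o1: d²=544 > ρ²=28 → inactive
o2: d²=13 ≤ ρ²=28; F_rep = 6·(-3,2)/13² = (-0.1065,0.0710)
o3: d²=373 > ρ²=28 → inactive
F = F_att + ΣF_rep = (-6.1065,-13.4290)
Δp = p'−p = (-0.6107,-1.3429); α = Δx/Fx = (-516/845) / (-1032/169) = 1/10
check: Δy/Fy = (-4539/3380) / (-4539/338) = 1/10 ✓

α = 1/10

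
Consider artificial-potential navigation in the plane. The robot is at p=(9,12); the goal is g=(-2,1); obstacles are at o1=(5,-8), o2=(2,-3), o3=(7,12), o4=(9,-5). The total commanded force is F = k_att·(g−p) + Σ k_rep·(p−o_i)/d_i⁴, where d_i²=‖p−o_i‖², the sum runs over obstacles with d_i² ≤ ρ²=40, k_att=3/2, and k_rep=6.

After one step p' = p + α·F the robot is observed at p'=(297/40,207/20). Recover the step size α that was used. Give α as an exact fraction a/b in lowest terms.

F_att = 3/2·(g−p) = 3/2·(-11,-11) = (-16.5000,-16.5000)
o1: d²=416 > ρ²=40 → inactive
o2: d²=274 > ρ²=40 → inactive
o3: d²=4 ≤ ρ²=40; F_rep = 6·(2,0)/4² = (0.7500,0.0000)
o4: d²=289 > ρ²=40 → inactive
F = F_att + ΣF_rep = (-15.7500,-16.5000)
Δp = p'−p = (-1.5750,-1.6500); α = Δx/Fx = (-63/40) / (-63/4) = 1/10
check: Δy/Fy = (-33/20) / (-33/2) = 1/10 ✓

α = 1/10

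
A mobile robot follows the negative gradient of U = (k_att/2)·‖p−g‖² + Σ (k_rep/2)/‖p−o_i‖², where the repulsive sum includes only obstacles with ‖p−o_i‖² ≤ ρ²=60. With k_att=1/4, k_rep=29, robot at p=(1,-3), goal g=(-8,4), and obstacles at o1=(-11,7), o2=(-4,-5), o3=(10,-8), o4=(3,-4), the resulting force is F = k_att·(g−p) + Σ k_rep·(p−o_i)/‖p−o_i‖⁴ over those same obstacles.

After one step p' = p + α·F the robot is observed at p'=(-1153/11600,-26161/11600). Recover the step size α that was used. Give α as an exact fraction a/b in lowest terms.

F_att = 1/4·(g−p) = 1/4·(-9,7) = (-2.2500,1.7500)
o1: d²=244 > ρ²=60 → inactive
o2: d²=29 ≤ ρ²=60; F_rep = 29·(5,2)/29² = (0.1724,0.0690)
o3: d²=106 > ρ²=60 → inactive
o4: d²=5 ≤ ρ²=60; F_rep = 29·(-2,1)/5² = (-2.3200,1.1600)
F = F_att + ΣF_rep = (-4.3976,2.9790)
Δp = p'−p = (-1.0994,0.7447); α = Δx/Fx = (-12753/11600) / (-12753/2900) = 1/4
check: Δy/Fy = (8639/11600) / (8639/2900) = 1/4 ✓

α = 1/4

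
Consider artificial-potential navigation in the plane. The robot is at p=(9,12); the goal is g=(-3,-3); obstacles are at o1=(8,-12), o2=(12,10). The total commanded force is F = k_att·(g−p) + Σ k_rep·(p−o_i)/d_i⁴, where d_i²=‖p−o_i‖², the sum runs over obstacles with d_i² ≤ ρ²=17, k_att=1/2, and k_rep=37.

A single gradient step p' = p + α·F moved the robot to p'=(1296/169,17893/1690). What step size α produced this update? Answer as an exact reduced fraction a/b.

α = 1/5

F_att = 1/2·(g−p) = 1/2·(-12,-15) = (-6.0000,-7.5000)
o1: d²=577 > ρ²=17 → inactive
o2: d²=13 ≤ ρ²=17; F_rep = 37·(-3,2)/13² = (-0.6568,0.4379)
F = F_att + ΣF_rep = (-6.6568,-7.0621)
Δp = p'−p = (-1.3314,-1.4124); α = Δx/Fx = (-225/169) / (-1125/169) = 1/5
check: Δy/Fy = (-2387/1690) / (-2387/338) = 1/5 ✓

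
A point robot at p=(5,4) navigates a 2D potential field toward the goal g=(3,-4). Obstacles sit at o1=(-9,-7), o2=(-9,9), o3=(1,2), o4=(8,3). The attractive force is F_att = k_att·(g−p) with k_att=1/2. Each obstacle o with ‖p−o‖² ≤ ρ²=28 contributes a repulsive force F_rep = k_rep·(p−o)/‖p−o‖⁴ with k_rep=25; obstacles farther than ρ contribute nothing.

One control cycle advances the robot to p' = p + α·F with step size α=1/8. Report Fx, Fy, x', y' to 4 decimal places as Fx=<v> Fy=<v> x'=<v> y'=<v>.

Fx=-1.5000 Fy=-3.6250 x'=4.8125 y'=3.5469

F_att = 1/2·(g−p) = 1/2·(-2,-8) = (-1.0000,-4.0000)
o1: d²=317 > ρ²=28 → inactive
o2: d²=221 > ρ²=28 → inactive
o3: d²=20 ≤ ρ²=28; F_rep = 25·(4,2)/20² = (0.2500,0.1250)
o4: d²=10 ≤ ρ²=28; F_rep = 25·(-3,1)/10² = (-0.7500,0.2500)
F = F_att + ΣF_rep = (-1.5000,-3.6250)
p' = p + 1/8·F = (4.8125,3.5469)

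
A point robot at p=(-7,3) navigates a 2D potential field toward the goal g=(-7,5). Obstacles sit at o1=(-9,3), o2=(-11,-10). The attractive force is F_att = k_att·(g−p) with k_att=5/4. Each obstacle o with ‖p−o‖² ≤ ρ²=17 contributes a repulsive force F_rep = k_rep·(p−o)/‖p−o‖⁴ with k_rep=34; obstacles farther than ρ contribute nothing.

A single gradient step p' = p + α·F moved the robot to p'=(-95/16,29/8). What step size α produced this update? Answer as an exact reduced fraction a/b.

F_att = 5/4·(g−p) = 5/4·(0,2) = (0.0000,2.5000)
o1: d²=4 ≤ ρ²=17; F_rep = 34·(2,0)/4² = (4.2500,0.0000)
o2: d²=185 > ρ²=17 → inactive
F = F_att + ΣF_rep = (4.2500,2.5000)
Δp = p'−p = (1.0625,0.6250); α = Δx/Fx = (17/16) / (17/4) = 1/4
check: Δy/Fy = (5/8) / (5/2) = 1/4 ✓

α = 1/4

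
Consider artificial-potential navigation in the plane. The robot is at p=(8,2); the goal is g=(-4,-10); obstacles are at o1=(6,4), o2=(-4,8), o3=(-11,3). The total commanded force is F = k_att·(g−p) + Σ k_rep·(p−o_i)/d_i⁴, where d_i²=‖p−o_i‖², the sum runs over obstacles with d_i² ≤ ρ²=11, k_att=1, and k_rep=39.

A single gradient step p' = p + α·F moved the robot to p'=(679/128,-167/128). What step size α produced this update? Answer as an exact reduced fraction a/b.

F_att = 1·(g−p) = 1·(-12,-12) = (-12.0000,-12.0000)
o1: d²=8 ≤ ρ²=11; F_rep = 39·(2,-2)/8² = (1.2188,-1.2188)
o2: d²=180 > ρ²=11 → inactive
o3: d²=362 > ρ²=11 → inactive
F = F_att + ΣF_rep = (-10.7812,-13.2188)
Δp = p'−p = (-2.6953,-3.3047); α = Δx/Fx = (-345/128) / (-345/32) = 1/4
check: Δy/Fy = (-423/128) / (-423/32) = 1/4 ✓

α = 1/4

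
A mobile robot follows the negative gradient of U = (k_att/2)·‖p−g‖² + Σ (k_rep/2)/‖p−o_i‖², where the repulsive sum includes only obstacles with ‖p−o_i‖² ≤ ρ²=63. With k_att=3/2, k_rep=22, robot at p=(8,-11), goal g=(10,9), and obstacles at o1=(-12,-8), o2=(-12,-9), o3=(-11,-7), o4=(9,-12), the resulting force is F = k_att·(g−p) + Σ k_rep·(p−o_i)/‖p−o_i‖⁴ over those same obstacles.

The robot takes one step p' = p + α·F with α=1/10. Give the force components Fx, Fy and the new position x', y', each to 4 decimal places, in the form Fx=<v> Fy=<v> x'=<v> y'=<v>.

F_att = 3/2·(g−p) = 3/2·(2,20) = (3.0000,30.0000)
o1: d²=409 > ρ²=63 → inactive
o2: d²=404 > ρ²=63 → inactive
o3: d²=377 > ρ²=63 → inactive
o4: d²=2 ≤ ρ²=63; F_rep = 22·(-1,1)/2² = (-5.5000,5.5000)
F = F_att + ΣF_rep = (-2.5000,35.5000)
p' = p + 1/10·F = (7.7500,-7.4500)

Fx=-2.5000 Fy=35.5000 x'=7.7500 y'=-7.4500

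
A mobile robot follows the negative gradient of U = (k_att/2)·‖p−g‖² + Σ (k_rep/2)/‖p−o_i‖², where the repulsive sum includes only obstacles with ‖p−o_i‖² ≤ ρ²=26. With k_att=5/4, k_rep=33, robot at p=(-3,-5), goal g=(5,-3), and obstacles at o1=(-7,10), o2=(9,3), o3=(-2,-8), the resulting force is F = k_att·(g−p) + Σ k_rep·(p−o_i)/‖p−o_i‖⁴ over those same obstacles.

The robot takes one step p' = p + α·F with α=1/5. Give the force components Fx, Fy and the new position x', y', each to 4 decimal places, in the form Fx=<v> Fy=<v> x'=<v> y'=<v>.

F_att = 5/4·(g−p) = 5/4·(8,2) = (10.0000,2.5000)
o1: d²=241 > ρ²=26 → inactive
o2: d²=208 > ρ²=26 → inactive
o3: d²=10 ≤ ρ²=26; F_rep = 33·(-1,3)/10² = (-0.3300,0.9900)
F = F_att + ΣF_rep = (9.6700,3.4900)
p' = p + 1/5·F = (-1.0660,-4.3020)

Fx=9.6700 Fy=3.4900 x'=-1.0660 y'=-4.3020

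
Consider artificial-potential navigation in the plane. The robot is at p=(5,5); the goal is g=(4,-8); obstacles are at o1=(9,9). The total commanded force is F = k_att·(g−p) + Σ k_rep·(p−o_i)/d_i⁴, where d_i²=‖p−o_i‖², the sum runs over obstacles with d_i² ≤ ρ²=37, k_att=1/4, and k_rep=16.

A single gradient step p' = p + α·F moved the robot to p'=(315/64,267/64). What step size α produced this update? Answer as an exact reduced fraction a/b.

α = 1/4

F_att = 1/4·(g−p) = 1/4·(-1,-13) = (-0.2500,-3.2500)
o1: d²=32 ≤ ρ²=37; F_rep = 16·(-4,-4)/32² = (-0.0625,-0.0625)
F = F_att + ΣF_rep = (-0.3125,-3.3125)
Δp = p'−p = (-0.0781,-0.8281); α = Δx/Fx = (-5/64) / (-5/16) = 1/4
check: Δy/Fy = (-53/64) / (-53/16) = 1/4 ✓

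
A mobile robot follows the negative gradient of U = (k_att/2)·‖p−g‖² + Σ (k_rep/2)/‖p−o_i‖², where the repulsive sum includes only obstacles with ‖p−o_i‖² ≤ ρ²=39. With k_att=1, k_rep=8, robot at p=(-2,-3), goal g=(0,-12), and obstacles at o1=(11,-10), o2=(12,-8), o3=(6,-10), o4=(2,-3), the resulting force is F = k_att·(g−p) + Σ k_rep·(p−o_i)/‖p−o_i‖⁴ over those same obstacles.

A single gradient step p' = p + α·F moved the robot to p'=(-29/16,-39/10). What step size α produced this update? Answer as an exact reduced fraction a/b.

F_att = 1·(g−p) = 1·(2,-9) = (2.0000,-9.0000)
o1: d²=218 > ρ²=39 → inactive
o2: d²=221 > ρ²=39 → inactive
o3: d²=113 > ρ²=39 → inactive
o4: d²=16 ≤ ρ²=39; F_rep = 8·(-4,0)/16² = (-0.1250,0.0000)
F = F_att + ΣF_rep = (1.8750,-9.0000)
Δp = p'−p = (0.1875,-0.9000); α = Δx/Fx = (3/16) / (15/8) = 1/10
check: Δy/Fy = (-9/10) / (-9) = 1/10 ✓

α = 1/10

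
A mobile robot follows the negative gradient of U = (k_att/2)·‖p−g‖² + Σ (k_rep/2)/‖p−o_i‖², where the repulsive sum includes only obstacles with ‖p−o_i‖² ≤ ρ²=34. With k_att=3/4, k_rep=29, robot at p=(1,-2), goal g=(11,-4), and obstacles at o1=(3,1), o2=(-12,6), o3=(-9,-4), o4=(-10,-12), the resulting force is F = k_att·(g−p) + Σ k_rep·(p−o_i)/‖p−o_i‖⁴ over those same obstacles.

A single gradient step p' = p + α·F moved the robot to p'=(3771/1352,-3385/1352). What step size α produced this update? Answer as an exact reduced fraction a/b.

α = 1/4

F_att = 3/4·(g−p) = 3/4·(10,-2) = (7.5000,-1.5000)
o1: d²=13 ≤ ρ²=34; F_rep = 29·(-2,-3)/13² = (-0.3432,-0.5148)
o2: d²=233 > ρ²=34 → inactive
o3: d²=104 > ρ²=34 → inactive
o4: d²=221 > ρ²=34 → inactive
F = F_att + ΣF_rep = (7.1568,-2.0148)
Δp = p'−p = (1.7892,-0.5037); α = Δx/Fx = (2419/1352) / (2419/338) = 1/4
check: Δy/Fy = (-681/1352) / (-681/338) = 1/4 ✓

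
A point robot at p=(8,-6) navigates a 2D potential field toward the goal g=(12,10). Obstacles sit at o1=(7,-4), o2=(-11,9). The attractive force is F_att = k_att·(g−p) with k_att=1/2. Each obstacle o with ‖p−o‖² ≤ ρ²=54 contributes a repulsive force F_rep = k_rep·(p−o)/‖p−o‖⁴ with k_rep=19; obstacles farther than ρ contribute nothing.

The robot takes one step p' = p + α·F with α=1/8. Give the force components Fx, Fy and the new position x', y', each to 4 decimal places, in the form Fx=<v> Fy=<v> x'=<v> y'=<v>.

Fx=2.7600 Fy=6.4800 x'=8.3450 y'=-5.1900

F_att = 1/2·(g−p) = 1/2·(4,16) = (2.0000,8.0000)
o1: d²=5 ≤ ρ²=54; F_rep = 19·(1,-2)/5² = (0.7600,-1.5200)
o2: d²=586 > ρ²=54 → inactive
F = F_att + ΣF_rep = (2.7600,6.4800)
p' = p + 1/8·F = (8.3450,-5.1900)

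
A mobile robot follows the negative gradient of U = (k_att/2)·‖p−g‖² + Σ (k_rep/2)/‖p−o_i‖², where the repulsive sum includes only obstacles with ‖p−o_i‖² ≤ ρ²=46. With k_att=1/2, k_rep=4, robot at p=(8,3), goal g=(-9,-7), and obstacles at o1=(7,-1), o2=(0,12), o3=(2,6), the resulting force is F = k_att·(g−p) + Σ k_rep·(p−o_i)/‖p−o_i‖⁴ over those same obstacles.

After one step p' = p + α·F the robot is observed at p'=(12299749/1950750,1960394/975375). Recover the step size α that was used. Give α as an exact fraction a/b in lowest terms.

α = 1/5

F_att = 1/2·(g−p) = 1/2·(-17,-10) = (-8.5000,-5.0000)
o1: d²=17 ≤ ρ²=46; F_rep = 4·(1,4)/17² = (0.0138,0.0554)
o2: d²=145 > ρ²=46 → inactive
o3: d²=45 ≤ ρ²=46; F_rep = 4·(6,-3)/45² = (0.0119,-0.0059)
F = F_att + ΣF_rep = (-8.4743,-4.9506)
Δp = p'−p = (-1.6949,-0.9901); α = Δx/Fx = (-3306251/1950750) / (-3306251/390150) = 1/5
check: Δy/Fy = (-965731/975375) / (-965731/195075) = 1/5 ✓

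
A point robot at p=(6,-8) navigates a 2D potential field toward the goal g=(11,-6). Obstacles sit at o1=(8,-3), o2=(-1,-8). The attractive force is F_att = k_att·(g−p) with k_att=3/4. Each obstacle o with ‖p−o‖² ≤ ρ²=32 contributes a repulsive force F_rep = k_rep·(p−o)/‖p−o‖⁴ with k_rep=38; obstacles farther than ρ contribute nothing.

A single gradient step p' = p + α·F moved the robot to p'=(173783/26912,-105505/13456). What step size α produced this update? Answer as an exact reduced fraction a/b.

α = 1/8

F_att = 3/4·(g−p) = 3/4·(5,2) = (3.7500,1.5000)
o1: d²=29 ≤ ρ²=32; F_rep = 38·(-2,-5)/29² = (-0.0904,-0.2259)
o2: d²=49 > ρ²=32 → inactive
F = F_att + ΣF_rep = (3.6596,1.2741)
Δp = p'−p = (0.4575,0.1593); α = Δx/Fx = (12311/26912) / (12311/3364) = 1/8
check: Δy/Fy = (2143/13456) / (2143/1682) = 1/8 ✓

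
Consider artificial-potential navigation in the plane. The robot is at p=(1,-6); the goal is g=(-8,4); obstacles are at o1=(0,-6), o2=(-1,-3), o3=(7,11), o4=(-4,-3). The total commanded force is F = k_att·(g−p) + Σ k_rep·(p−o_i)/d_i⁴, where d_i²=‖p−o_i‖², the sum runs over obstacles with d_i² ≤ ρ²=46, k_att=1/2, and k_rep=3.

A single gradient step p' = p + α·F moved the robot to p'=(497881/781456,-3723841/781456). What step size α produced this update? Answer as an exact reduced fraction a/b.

α = 1/4

F_att = 1/2·(g−p) = 1/2·(-9,10) = (-4.5000,5.0000)
o1: d²=1 ≤ ρ²=46; F_rep = 3·(1,0)/1² = (3.0000,0.0000)
o2: d²=13 ≤ ρ²=46; F_rep = 3·(2,-3)/13² = (0.0355,-0.0533)
o3: d²=325 > ρ²=46 → inactive
o4: d²=34 ≤ ρ²=46; F_rep = 3·(5,-3)/34² = (0.0130,-0.0078)
F = F_att + ΣF_rep = (-1.4515,4.9390)
Δp = p'−p = (-0.3629,1.2347); α = Δx/Fx = (-283575/781456) / (-283575/195364) = 1/4
check: Δy/Fy = (964895/781456) / (964895/195364) = 1/4 ✓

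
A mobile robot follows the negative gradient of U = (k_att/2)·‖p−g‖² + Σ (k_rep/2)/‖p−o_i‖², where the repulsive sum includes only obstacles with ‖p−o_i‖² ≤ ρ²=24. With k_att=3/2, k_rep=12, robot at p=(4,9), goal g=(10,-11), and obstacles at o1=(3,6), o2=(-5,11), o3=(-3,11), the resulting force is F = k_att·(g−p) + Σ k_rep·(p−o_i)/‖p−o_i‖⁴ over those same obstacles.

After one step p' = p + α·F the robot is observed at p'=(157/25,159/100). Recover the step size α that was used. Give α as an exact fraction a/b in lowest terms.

α = 1/4

F_att = 3/2·(g−p) = 3/2·(6,-20) = (9.0000,-30.0000)
o1: d²=10 ≤ ρ²=24; F_rep = 12·(1,3)/10² = (0.1200,0.3600)
o2: d²=85 > ρ²=24 → inactive
o3: d²=53 > ρ²=24 → inactive
F = F_att + ΣF_rep = (9.1200,-29.6400)
Δp = p'−p = (2.2800,-7.4100); α = Δx/Fx = (57/25) / (228/25) = 1/4
check: Δy/Fy = (-741/100) / (-741/25) = 1/4 ✓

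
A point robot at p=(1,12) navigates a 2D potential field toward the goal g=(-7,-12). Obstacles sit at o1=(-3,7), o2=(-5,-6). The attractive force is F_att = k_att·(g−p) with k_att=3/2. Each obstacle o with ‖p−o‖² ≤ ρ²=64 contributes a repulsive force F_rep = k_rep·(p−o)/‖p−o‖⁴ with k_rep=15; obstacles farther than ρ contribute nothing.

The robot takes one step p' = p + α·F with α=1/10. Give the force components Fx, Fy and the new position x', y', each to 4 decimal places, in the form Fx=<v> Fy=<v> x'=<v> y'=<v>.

Fx=-11.9643 Fy=-35.9554 x'=-0.1964 y'=8.4045

F_att = 3/2·(g−p) = 3/2·(-8,-24) = (-12.0000,-36.0000)
o1: d²=41 ≤ ρ²=64; F_rep = 15·(4,5)/41² = (0.0357,0.0446)
o2: d²=360 > ρ²=64 → inactive
F = F_att + ΣF_rep = (-11.9643,-35.9554)
p' = p + 1/10·F = (-0.1964,8.4045)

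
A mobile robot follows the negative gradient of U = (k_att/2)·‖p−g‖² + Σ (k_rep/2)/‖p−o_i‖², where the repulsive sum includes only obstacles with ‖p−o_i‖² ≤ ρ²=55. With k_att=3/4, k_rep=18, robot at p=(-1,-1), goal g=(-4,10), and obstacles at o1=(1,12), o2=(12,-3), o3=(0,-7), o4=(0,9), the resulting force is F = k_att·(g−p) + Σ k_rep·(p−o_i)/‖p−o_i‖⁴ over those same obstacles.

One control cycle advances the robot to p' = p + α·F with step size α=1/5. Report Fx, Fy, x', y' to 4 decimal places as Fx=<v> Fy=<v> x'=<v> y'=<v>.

F_att = 3/4·(g−p) = 3/4·(-3,11) = (-2.2500,8.2500)
o1: d²=173 > ρ²=55 → inactive
o2: d²=173 > ρ²=55 → inactive
o3: d²=37 ≤ ρ²=55; F_rep = 18·(-1,6)/37² = (-0.0131,0.0789)
o4: d²=101 > ρ²=55 → inactive
F = F_att + ΣF_rep = (-2.2631,8.3289)
p' = p + 1/5·F = (-1.4526,0.6658)

Fx=-2.2631 Fy=8.3289 x'=-1.4526 y'=0.6658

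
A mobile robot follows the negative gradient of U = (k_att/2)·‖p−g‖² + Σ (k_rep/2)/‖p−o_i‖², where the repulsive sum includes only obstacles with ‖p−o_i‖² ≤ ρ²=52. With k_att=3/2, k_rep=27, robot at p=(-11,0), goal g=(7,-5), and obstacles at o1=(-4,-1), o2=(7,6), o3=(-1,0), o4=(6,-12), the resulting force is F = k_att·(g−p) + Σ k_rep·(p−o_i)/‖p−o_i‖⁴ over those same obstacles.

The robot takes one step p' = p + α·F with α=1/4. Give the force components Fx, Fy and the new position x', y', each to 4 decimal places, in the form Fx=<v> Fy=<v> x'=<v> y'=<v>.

Fx=26.9244 Fy=-7.4892 x'=-4.2689 y'=-1.8723

F_att = 3/2·(g−p) = 3/2·(18,-5) = (27.0000,-7.5000)
o1: d²=50 ≤ ρ²=52; F_rep = 27·(-7,1)/50² = (-0.0756,0.0108)
o2: d²=360 > ρ²=52 → inactive
o3: d²=100 > ρ²=52 → inactive
o4: d²=433 > ρ²=52 → inactive
F = F_att + ΣF_rep = (26.9244,-7.4892)
p' = p + 1/4·F = (-4.2689,-1.8723)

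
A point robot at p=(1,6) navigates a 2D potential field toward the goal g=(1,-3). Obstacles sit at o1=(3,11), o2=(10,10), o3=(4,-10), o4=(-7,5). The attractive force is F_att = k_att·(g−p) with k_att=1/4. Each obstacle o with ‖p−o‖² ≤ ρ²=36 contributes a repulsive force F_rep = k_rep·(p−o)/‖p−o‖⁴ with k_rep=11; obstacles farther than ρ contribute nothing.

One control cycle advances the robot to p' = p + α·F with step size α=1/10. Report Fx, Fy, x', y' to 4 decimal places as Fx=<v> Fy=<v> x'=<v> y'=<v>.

F_att = 1/4·(g−p) = 1/4·(0,-9) = (0.0000,-2.2500)
o1: d²=29 ≤ ρ²=36; F_rep = 11·(-2,-5)/29² = (-0.0262,-0.0654)
o2: d²=97 > ρ²=36 → inactive
o3: d²=265 > ρ²=36 → inactive
o4: d²=65 > ρ²=36 → inactive
F = F_att + ΣF_rep = (-0.0262,-2.3154)
p' = p + 1/10·F = (0.9974,5.7685)

Fx=-0.0262 Fy=-2.3154 x'=0.9974 y'=5.7685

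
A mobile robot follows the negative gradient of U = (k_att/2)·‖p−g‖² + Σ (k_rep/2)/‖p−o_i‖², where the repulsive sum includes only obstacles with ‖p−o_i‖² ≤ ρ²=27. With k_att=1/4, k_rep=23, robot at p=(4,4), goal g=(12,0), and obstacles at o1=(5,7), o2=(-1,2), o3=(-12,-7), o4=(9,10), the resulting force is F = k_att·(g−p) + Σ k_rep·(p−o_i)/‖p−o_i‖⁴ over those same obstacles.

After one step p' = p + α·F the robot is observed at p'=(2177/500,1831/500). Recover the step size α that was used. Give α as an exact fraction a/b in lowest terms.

α = 1/5

F_att = 1/4·(g−p) = 1/4·(8,-4) = (2.0000,-1.0000)
o1: d²=10 ≤ ρ²=27; F_rep = 23·(-1,-3)/10² = (-0.2300,-0.6900)
o2: d²=29 > ρ²=27 → inactive
o3: d²=377 > ρ²=27 → inactive
o4: d²=61 > ρ²=27 → inactive
F = F_att + ΣF_rep = (1.7700,-1.6900)
Δp = p'−p = (0.3540,-0.3380); α = Δx/Fx = (177/500) / (177/100) = 1/5
check: Δy/Fy = (-169/500) / (-169/100) = 1/5 ✓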